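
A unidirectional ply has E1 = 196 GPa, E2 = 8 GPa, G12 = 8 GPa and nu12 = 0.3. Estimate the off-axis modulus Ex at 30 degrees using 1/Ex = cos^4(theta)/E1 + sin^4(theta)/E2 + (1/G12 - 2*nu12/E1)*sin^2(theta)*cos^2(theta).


cos^4(30) = 0.5625, sin^4(30) = 0.0625, sin^2(30)*cos^2(30) = 0.1875
1/G12 - 2*nu12/E1 = 1/8 - 2*0.3/196 = 0.121939 GPa^-1
1/Ex = 0.5625/196 + 0.0625/8 + 0.121939*0.1875 = 0.0335459 GPa^-1
Ex = 29.81 GPa

29.81 GPa


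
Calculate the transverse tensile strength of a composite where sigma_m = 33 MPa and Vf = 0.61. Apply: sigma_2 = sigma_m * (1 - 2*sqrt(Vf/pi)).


factor = 1 - 2*sqrt(0.61/pi) = 0.1187
sigma_2 = 33 * 0.1187 = 3.92 MPa

3.92 MPa


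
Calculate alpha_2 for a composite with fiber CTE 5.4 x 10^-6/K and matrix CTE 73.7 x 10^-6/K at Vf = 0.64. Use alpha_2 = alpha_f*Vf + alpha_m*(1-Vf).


alpha_2 = alpha_f*Vf + alpha_m*(1-Vf) = 5.4*0.64 + 73.7*0.36 = 30.0 x 10^-6/K

30.0 x 10^-6/K


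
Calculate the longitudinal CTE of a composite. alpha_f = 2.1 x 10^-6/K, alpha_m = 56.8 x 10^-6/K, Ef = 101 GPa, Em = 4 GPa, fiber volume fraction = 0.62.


E1 = Ef*Vf + Em*(1-Vf) = 64.14
alpha_1 = (alpha_f*Ef*Vf + alpha_m*Em*(1-Vf))/E1 = 3.4 x 10^-6/K

3.4 x 10^-6/K


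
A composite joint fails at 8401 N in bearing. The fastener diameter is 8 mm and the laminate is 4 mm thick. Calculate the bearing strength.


sigma_br = F/(d*h) = 8401/(8*4) = 262.5 MPa

262.5 MPa


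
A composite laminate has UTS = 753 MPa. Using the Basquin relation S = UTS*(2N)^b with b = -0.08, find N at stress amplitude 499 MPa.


N = 0.5 * (S/UTS)^(1/b) = 0.5 * (499/753)^(1/-0.08) = 85.6348 cycles

85.6348 cycles


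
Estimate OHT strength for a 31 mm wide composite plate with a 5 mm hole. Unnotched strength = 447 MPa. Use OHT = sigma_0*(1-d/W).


OHT = sigma_0*(1-d/W) = 447*(1-5/31) = 374.9 MPa

374.9 MPa


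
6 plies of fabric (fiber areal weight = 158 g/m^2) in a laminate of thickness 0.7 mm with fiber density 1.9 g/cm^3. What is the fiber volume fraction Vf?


Vf = n * FAW / (rho_f * h * 1000) = 6 * 158 / (1.9 * 0.7 * 1000) = 0.7128

0.7128


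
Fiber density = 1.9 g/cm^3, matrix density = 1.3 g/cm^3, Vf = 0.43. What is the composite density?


rho_c = rho_f*Vf + rho_m*(1-Vf) = 1.9*0.43 + 1.3*0.57 = 1.558 g/cm^3

1.558 g/cm^3


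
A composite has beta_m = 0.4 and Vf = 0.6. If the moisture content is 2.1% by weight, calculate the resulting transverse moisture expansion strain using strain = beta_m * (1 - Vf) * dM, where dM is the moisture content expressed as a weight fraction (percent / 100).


dM = 2.1/100 = 0.021
strain = beta_m * (1-Vf) * dM = 0.4 * 0.4 * 0.021 = 0.00336

0.00336


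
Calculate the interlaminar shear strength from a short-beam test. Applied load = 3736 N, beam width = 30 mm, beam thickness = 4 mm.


ILSS = 3F/(4bh) = 3*3736/(4*30*4) = 23.35 MPa

23.35 MPa


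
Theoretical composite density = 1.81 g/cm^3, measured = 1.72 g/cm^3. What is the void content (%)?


Void% = (rho_theo - rho_actual)/rho_theo * 100 = (1.81 - 1.72)/1.81 * 100 = 4.97%

4.97%


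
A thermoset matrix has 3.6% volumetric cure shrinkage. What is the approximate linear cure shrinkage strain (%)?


Linear shrinkage ≈ vol_shrink/3 = 3.6/3 = 1.2%

1.2%


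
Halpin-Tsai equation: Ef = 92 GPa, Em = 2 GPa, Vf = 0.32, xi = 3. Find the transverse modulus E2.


eta = (Ef/Em - 1)/(Ef/Em + xi) = (46.0 - 1)/(46.0 + 3) = 0.9184
E2 = Em*(1+xi*eta*Vf)/(1-eta*Vf) = 5.33 GPa

5.33 GPa


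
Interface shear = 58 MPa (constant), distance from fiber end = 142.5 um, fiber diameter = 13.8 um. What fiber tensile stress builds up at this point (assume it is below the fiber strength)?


Force balance: sigma_f * (pi*d^2/4) = tau * (pi*d) * x  ->  sigma_f = 4 * tau * x / d
sigma_f = 4 * 58 * 142.5 / 13.8 = 2395.7 MPa

2395.7 MPa


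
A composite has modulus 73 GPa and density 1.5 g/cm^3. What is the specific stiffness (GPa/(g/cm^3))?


Specific stiffness = E/rho = 73/1.5 = 48.7 GPa/(g/cm^3)

48.7 GPa/(g/cm^3)


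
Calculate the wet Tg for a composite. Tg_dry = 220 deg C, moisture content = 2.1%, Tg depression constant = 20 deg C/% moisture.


Tg_wet = Tg_dry - k*moisture = 220 - 20*2.1 = 178.0 deg C

178.0 deg C


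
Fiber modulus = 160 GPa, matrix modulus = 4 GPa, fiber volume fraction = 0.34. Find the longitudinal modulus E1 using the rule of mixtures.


E1 = Ef*Vf + Em*(1-Vf) = 160*0.34 + 4*0.66 = 57.04 GPa

57.04 GPa


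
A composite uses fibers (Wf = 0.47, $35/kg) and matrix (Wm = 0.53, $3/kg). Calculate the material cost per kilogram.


Cost = cost_f*Wf + cost_m*Wm = 35*0.47 + 3*0.53 = $18.04/kg

$18.04/kg


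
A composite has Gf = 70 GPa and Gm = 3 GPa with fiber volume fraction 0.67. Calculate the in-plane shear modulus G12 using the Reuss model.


1/G12 = Vf/Gf + (1-Vf)/Gm = 0.67/70 + 0.33/3
G12 = 8.36 GPa

8.36 GPa


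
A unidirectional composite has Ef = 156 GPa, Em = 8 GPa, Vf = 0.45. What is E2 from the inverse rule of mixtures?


1/E2 = Vf/Ef + (1-Vf)/Em = 0.45/156 + 0.55/8
E2 = 13.96 GPa

13.96 GPa


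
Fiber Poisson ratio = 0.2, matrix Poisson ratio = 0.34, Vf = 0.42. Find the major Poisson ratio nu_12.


nu_12 = nu_f*Vf + nu_m*(1-Vf) = 0.2*0.42 + 0.34*0.58 = 0.2812

0.2812


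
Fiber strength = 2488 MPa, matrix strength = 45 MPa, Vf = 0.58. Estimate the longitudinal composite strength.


sigma_1 = sigma_f*Vf + sigma_m*(1-Vf) = 2488*0.58 + 45*0.42 = 1461.9 MPa

1461.9 MPa


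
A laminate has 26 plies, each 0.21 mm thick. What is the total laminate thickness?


h = n * t_ply = 26 * 0.21 = 5.46 mm

5.46 mm


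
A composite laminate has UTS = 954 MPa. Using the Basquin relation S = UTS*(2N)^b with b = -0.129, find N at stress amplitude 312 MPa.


N = 0.5 * (S/UTS)^(1/b) = 0.5 * (312/954)^(1/-0.129) = 2895.4261 cycles

2895.4261 cycles


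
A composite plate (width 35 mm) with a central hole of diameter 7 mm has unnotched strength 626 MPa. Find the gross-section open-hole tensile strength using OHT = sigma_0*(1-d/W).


OHT = sigma_0*(1-d/W) = 626*(1-7/35) = 500.8 MPa

500.8 MPa


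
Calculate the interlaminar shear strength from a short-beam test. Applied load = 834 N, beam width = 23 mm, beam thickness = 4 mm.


ILSS = 3F/(4bh) = 3*834/(4*23*4) = 6.8 MPa

6.8 MPa


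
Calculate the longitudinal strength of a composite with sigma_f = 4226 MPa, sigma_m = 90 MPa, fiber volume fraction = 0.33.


sigma_1 = sigma_f*Vf + sigma_m*(1-Vf) = 4226*0.33 + 90*0.67 = 1454.9 MPa

1454.9 MPa


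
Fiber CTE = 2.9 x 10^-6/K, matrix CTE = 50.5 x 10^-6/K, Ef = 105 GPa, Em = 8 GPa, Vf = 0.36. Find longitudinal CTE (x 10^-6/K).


E1 = Ef*Vf + Em*(1-Vf) = 42.92
alpha_1 = (alpha_f*Ef*Vf + alpha_m*Em*(1-Vf))/E1 = 8.58 x 10^-6/K

8.58 x 10^-6/K


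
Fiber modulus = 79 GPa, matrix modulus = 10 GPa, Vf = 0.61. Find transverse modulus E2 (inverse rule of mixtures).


1/E2 = Vf/Ef + (1-Vf)/Em = 0.61/79 + 0.39/10
E2 = 21.4 GPa

21.4 GPa


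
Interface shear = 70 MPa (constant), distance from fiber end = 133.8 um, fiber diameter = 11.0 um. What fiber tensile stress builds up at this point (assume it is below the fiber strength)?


Force balance: sigma_f * (pi*d^2/4) = tau * (pi*d) * x  ->  sigma_f = 4 * tau * x / d
sigma_f = 4 * 70 * 133.8 / 11.0 = 3405.8 MPa

3405.8 MPa


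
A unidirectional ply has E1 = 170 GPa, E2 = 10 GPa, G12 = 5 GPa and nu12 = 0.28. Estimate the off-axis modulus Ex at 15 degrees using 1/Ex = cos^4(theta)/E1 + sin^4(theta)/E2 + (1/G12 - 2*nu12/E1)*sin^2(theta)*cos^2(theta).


cos^4(15) = 0.870513, sin^4(15) = 0.004487, sin^2(15)*cos^2(15) = 0.0625
1/G12 - 2*nu12/E1 = 1/5 - 2*0.28/170 = 0.196706 GPa^-1
1/Ex = 0.870513/170 + 0.004487/10 + 0.196706*0.0625 = 0.0178635 GPa^-1
Ex = 55.98 GPa

55.98 GPa


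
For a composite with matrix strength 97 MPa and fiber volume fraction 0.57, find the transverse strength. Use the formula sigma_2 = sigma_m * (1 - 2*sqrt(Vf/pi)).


factor = 1 - 2*sqrt(0.57/pi) = 0.1481
sigma_2 = 97 * 0.1481 = 14.36 MPa

14.36 MPa


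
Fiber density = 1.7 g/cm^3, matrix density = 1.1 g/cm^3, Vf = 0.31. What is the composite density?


rho_c = rho_f*Vf + rho_m*(1-Vf) = 1.7*0.31 + 1.1*0.69 = 1.286 g/cm^3

1.286 g/cm^3


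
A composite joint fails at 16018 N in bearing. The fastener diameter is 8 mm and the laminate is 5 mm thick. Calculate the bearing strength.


sigma_br = F/(d*h) = 16018/(8*5) = 400.5 MPa

400.5 MPa


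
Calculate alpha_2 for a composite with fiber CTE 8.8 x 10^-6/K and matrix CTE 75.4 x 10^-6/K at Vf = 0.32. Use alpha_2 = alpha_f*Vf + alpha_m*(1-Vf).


alpha_2 = alpha_f*Vf + alpha_m*(1-Vf) = 8.8*0.32 + 75.4*0.68 = 54.1 x 10^-6/K

54.1 x 10^-6/K


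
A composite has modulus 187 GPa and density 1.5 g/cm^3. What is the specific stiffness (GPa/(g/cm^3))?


Specific stiffness = E/rho = 187/1.5 = 124.7 GPa/(g/cm^3)

124.7 GPa/(g/cm^3)


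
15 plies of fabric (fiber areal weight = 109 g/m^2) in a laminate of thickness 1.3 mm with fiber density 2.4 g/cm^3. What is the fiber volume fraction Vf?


Vf = n * FAW / (rho_f * h * 1000) = 15 * 109 / (2.4 * 1.3 * 1000) = 0.524

0.524


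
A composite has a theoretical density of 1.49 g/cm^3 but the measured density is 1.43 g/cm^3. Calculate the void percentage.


Void% = (rho_theo - rho_actual)/rho_theo * 100 = (1.49 - 1.43)/1.49 * 100 = 4.03%

4.03%


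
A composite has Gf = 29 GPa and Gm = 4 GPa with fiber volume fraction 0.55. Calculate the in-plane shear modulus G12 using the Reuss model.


1/G12 = Vf/Gf + (1-Vf)/Gm = 0.55/29 + 0.45/4
G12 = 7.61 GPa

7.61 GPa


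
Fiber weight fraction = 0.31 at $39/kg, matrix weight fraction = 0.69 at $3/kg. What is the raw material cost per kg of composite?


Cost = cost_f*Wf + cost_m*Wm = 39*0.31 + 3*0.69 = $14.16/kg

$14.16/kg


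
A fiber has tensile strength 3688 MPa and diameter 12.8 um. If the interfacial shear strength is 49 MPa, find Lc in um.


Lc = sigma_f * d / (2 * tau_i) = 3688 * 12.8 / (2 * 49) = 481.7 um

481.7 um


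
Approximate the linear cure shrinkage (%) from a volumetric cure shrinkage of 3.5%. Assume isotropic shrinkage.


Linear shrinkage ≈ vol_shrink/3 = 3.5/3 = 1.167%

1.167%


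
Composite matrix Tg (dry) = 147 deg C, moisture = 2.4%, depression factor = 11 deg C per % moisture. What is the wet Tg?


Tg_wet = Tg_dry - k*moisture = 147 - 11*2.4 = 120.6 deg C

120.6 deg C


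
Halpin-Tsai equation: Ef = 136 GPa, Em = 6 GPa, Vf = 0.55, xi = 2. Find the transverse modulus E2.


eta = (Ef/Em - 1)/(Ef/Em + xi) = (22.6667 - 1)/(22.6667 + 2) = 0.8784
E2 = Em*(1+xi*eta*Vf)/(1-eta*Vf) = 22.82 GPa

22.82 GPa


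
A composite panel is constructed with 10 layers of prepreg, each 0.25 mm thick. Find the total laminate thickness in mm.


h = n * t_ply = 10 * 0.25 = 2.5 mm

2.5 mm


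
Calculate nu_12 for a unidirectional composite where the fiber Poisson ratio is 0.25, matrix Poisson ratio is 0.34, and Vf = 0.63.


nu_12 = nu_f*Vf + nu_m*(1-Vf) = 0.25*0.63 + 0.34*0.37 = 0.2833

0.2833


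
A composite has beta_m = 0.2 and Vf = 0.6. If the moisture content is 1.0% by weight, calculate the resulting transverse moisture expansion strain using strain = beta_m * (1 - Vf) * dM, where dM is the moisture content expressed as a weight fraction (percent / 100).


dM = 1.0/100 = 0.01
strain = beta_m * (1-Vf) * dM = 0.2 * 0.4 * 0.01 = 0.0008

0.0008


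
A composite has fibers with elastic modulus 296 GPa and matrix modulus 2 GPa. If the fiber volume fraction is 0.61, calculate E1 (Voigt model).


E1 = Ef*Vf + Em*(1-Vf) = 296*0.61 + 2*0.39 = 181.34 GPa

181.34 GPa


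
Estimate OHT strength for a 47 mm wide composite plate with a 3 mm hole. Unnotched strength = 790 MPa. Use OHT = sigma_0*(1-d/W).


OHT = sigma_0*(1-d/W) = 790*(1-3/47) = 739.6 MPa

739.6 MPa


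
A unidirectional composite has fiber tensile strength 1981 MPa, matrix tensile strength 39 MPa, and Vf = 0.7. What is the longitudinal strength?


sigma_1 = sigma_f*Vf + sigma_m*(1-Vf) = 1981*0.7 + 39*0.3 = 1398.4 MPa

1398.4 MPa


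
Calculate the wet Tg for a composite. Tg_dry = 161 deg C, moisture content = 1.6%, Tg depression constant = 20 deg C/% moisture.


Tg_wet = Tg_dry - k*moisture = 161 - 20*1.6 = 129.0 deg C

129.0 deg C


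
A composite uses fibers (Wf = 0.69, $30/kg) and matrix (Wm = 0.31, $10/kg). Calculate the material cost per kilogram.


Cost = cost_f*Wf + cost_m*Wm = 30*0.69 + 10*0.31 = $23.8/kg

$23.8/kg


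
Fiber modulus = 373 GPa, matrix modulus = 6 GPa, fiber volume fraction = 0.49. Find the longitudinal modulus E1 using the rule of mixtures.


E1 = Ef*Vf + Em*(1-Vf) = 373*0.49 + 6*0.51 = 185.83 GPa

185.83 GPa


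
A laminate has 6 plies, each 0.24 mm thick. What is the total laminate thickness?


h = n * t_ply = 6 * 0.24 = 1.44 mm

1.44 mm


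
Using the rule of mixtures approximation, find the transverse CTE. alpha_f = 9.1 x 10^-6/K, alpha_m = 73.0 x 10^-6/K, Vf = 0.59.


alpha_2 = alpha_f*Vf + alpha_m*(1-Vf) = 9.1*0.59 + 73.0*0.41 = 35.3 x 10^-6/K

35.3 x 10^-6/K


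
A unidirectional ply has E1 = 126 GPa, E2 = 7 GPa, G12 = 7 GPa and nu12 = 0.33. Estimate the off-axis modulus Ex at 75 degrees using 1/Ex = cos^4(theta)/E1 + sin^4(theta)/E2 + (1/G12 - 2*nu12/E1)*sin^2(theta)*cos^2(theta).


cos^4(75) = 0.004487, sin^4(75) = 0.870513, sin^2(75)*cos^2(75) = 0.0625
1/G12 - 2*nu12/E1 = 1/7 - 2*0.33/126 = 0.137619 GPa^-1
1/Ex = 0.004487/126 + 0.870513/7 + 0.137619*0.0625 = 0.1329958 GPa^-1
Ex = 7.52 GPa

7.52 GPa


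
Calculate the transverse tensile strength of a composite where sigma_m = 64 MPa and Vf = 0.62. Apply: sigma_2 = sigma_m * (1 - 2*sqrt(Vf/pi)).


factor = 1 - 2*sqrt(0.62/pi) = 0.1115
sigma_2 = 64 * 0.1115 = 7.14 MPa

7.14 MPa


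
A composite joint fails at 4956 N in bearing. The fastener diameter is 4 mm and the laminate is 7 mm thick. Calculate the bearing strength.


sigma_br = F/(d*h) = 4956/(4*7) = 177.0 MPa

177.0 MPa


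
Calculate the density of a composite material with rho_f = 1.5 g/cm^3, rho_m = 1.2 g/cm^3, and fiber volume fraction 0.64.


rho_c = rho_f*Vf + rho_m*(1-Vf) = 1.5*0.64 + 1.2*0.36 = 1.392 g/cm^3

1.392 g/cm^3


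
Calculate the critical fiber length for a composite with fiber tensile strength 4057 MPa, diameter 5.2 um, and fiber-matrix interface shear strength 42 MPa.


Lc = sigma_f * d / (2 * tau_i) = 4057 * 5.2 / (2 * 42) = 251.1 um

251.1 um


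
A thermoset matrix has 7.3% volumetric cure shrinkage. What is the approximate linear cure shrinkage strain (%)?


Linear shrinkage ≈ vol_shrink/3 = 7.3/3 = 2.433%

2.433%


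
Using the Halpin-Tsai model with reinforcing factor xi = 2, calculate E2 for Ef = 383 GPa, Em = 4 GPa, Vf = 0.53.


eta = (Ef/Em - 1)/(Ef/Em + xi) = (95.75 - 1)/(95.75 + 2) = 0.9693
E2 = Em*(1+xi*eta*Vf)/(1-eta*Vf) = 16.68 GPa

16.68 GPa


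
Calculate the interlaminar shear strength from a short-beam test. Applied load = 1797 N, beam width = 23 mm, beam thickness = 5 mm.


ILSS = 3F/(4bh) = 3*1797/(4*23*5) = 11.72 MPa

11.72 MPa


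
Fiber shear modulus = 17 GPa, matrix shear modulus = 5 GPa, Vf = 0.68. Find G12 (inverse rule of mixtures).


1/G12 = Vf/Gf + (1-Vf)/Gm = 0.68/17 + 0.32/5
G12 = 9.62 GPa

9.62 GPa


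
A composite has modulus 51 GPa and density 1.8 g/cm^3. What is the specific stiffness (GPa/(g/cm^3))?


Specific stiffness = E/rho = 51/1.8 = 28.3 GPa/(g/cm^3)

28.3 GPa/(g/cm^3)


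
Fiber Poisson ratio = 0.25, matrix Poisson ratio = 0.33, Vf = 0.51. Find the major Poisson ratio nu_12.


nu_12 = nu_f*Vf + nu_m*(1-Vf) = 0.25*0.51 + 0.33*0.49 = 0.2892

0.2892


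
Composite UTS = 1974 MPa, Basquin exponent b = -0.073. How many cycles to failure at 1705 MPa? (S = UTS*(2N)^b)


N = 0.5 * (S/UTS)^(1/b) = 0.5 * (1705/1974)^(1/-0.073) = 3.7198 cycles

3.7198 cycles


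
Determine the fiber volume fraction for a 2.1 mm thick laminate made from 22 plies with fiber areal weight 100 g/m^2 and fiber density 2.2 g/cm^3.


Vf = n * FAW / (rho_f * h * 1000) = 22 * 100 / (2.2 * 2.1 * 1000) = 0.4762

0.4762


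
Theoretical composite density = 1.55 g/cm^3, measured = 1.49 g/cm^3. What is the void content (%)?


Void% = (rho_theo - rho_actual)/rho_theo * 100 = (1.55 - 1.49)/1.55 * 100 = 3.87%

3.87%


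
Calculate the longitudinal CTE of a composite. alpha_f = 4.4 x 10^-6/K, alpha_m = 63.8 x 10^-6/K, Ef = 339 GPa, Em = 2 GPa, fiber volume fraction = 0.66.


E1 = Ef*Vf + Em*(1-Vf) = 224.42
alpha_1 = (alpha_f*Ef*Vf + alpha_m*Em*(1-Vf))/E1 = 4.58 x 10^-6/K

4.58 x 10^-6/K


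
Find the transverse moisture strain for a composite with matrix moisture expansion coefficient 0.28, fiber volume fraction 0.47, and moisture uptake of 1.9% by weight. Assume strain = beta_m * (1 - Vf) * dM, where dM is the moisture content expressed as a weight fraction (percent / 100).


dM = 1.9/100 = 0.019
strain = beta_m * (1-Vf) * dM = 0.28 * 0.53 * 0.019 = 0.0028196

0.0028196


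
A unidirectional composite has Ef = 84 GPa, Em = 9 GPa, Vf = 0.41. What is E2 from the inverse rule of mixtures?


1/E2 = Vf/Ef + (1-Vf)/Em = 0.41/84 + 0.59/9
E2 = 14.2 GPa

14.2 GPa


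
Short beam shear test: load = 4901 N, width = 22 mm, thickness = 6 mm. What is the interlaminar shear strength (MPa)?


ILSS = 3F/(4bh) = 3*4901/(4*22*6) = 27.85 MPa

27.85 MPa


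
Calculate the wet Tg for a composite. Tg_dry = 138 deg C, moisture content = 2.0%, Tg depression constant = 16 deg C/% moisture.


Tg_wet = Tg_dry - k*moisture = 138 - 16*2.0 = 106.0 deg C

106.0 deg C


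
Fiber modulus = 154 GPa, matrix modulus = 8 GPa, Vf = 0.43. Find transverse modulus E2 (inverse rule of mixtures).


1/E2 = Vf/Ef + (1-Vf)/Em = 0.43/154 + 0.57/8
E2 = 13.51 GPa

13.51 GPa


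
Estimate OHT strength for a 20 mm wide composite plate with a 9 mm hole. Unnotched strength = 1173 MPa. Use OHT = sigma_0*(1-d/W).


OHT = sigma_0*(1-d/W) = 1173*(1-9/20) = 645.2 MPa

645.2 MPa


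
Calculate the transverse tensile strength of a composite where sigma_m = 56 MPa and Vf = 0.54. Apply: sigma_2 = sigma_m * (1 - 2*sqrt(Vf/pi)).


factor = 1 - 2*sqrt(0.54/pi) = 0.1708
sigma_2 = 56 * 0.1708 = 9.57 MPa

9.57 MPa


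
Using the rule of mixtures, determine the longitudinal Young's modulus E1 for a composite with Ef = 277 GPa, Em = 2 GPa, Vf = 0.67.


E1 = Ef*Vf + Em*(1-Vf) = 277*0.67 + 2*0.33 = 186.25 GPa

186.25 GPa


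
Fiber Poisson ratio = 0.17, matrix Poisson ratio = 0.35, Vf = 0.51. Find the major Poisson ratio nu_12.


nu_12 = nu_f*Vf + nu_m*(1-Vf) = 0.17*0.51 + 0.35*0.49 = 0.2582

0.2582


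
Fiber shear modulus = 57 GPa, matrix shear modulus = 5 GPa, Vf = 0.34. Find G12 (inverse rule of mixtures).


1/G12 = Vf/Gf + (1-Vf)/Gm = 0.34/57 + 0.66/5
G12 = 7.25 GPa

7.25 GPa


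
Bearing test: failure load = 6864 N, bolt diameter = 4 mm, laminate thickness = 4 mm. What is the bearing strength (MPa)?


sigma_br = F/(d*h) = 6864/(4*4) = 429.0 MPa

429.0 MPa


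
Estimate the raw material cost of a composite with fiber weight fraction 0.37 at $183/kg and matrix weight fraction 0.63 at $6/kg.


Cost = cost_f*Wf + cost_m*Wm = 183*0.37 + 6*0.63 = $71.49/kg

$71.49/kg


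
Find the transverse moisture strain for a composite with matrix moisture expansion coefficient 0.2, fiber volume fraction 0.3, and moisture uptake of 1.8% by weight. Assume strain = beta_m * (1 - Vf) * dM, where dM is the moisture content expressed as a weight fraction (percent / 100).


dM = 1.8/100 = 0.018
strain = beta_m * (1-Vf) * dM = 0.2 * 0.7 * 0.018 = 0.00252

0.00252


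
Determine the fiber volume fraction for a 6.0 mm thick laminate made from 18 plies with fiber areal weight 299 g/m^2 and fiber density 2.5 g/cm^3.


Vf = n * FAW / (rho_f * h * 1000) = 18 * 299 / (2.5 * 6.0 * 1000) = 0.3588

0.3588


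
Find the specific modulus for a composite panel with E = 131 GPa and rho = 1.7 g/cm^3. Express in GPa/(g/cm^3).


Specific stiffness = E/rho = 131/1.7 = 77.1 GPa/(g/cm^3)

77.1 GPa/(g/cm^3)


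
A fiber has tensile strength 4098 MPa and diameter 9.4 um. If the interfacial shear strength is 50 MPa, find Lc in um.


Lc = sigma_f * d / (2 * tau_i) = 4098 * 9.4 / (2 * 50) = 385.2 um

385.2 um


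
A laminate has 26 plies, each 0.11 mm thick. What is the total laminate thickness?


h = n * t_ply = 26 * 0.11 = 2.86 mm

2.86 mm


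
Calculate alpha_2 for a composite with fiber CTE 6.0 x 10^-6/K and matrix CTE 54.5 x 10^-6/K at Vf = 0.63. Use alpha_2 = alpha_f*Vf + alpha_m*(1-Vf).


alpha_2 = alpha_f*Vf + alpha_m*(1-Vf) = 6.0*0.63 + 54.5*0.37 = 23.9 x 10^-6/K

23.9 x 10^-6/K


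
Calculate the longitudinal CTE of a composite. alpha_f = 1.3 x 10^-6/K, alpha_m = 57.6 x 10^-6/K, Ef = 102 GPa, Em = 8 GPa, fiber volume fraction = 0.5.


E1 = Ef*Vf + Em*(1-Vf) = 55.0
alpha_1 = (alpha_f*Ef*Vf + alpha_m*Em*(1-Vf))/E1 = 5.39 x 10^-6/K

5.39 x 10^-6/K


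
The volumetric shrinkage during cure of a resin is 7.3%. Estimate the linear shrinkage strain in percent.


Linear shrinkage ≈ vol_shrink/3 = 7.3/3 = 2.433%

2.433%


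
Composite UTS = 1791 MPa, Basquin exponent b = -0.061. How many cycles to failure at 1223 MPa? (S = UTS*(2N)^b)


N = 0.5 * (S/UTS)^(1/b) = 0.5 * (1223/1791)^(1/-0.061) = 259.9306 cycles

259.9306 cycles


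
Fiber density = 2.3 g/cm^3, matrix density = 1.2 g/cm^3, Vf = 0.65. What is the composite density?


rho_c = rho_f*Vf + rho_m*(1-Vf) = 2.3*0.65 + 1.2*0.35 = 1.915 g/cm^3

1.915 g/cm^3


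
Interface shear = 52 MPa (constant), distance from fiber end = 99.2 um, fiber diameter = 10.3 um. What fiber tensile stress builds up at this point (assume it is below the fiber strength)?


Force balance: sigma_f * (pi*d^2/4) = tau * (pi*d) * x  ->  sigma_f = 4 * tau * x / d
sigma_f = 4 * 52 * 99.2 / 10.3 = 2003.3 MPa

2003.3 MPa


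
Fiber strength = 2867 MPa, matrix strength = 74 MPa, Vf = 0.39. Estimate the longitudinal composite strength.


sigma_1 = sigma_f*Vf + sigma_m*(1-Vf) = 2867*0.39 + 74*0.61 = 1163.3 MPa

1163.3 MPa


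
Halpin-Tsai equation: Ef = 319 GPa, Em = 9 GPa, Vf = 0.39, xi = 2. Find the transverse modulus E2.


eta = (Ef/Em - 1)/(Ef/Em + xi) = (35.4444 - 1)/(35.4444 + 2) = 0.9199
E2 = Em*(1+xi*eta*Vf)/(1-eta*Vf) = 24.11 GPa

24.11 GPa


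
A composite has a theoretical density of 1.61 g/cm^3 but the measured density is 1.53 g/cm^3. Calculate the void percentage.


Void% = (rho_theo - rho_actual)/rho_theo * 100 = (1.61 - 1.53)/1.61 * 100 = 4.97%

4.97%


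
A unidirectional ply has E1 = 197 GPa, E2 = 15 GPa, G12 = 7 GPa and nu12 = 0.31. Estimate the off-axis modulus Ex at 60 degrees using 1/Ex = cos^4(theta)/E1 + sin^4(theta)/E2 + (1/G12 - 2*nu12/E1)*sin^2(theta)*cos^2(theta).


cos^4(60) = 0.0625, sin^4(60) = 0.5625, sin^2(60)*cos^2(60) = 0.1875
1/G12 - 2*nu12/E1 = 1/7 - 2*0.31/197 = 0.13971 GPa^-1
1/Ex = 0.0625/197 + 0.5625/15 + 0.13971*0.1875 = 0.0640129 GPa^-1
Ex = 15.62 GPa

15.62 GPa


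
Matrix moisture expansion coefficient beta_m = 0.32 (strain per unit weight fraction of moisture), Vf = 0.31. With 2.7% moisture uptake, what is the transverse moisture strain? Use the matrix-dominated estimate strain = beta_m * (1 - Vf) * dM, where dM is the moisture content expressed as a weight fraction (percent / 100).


dM = 2.7/100 = 0.027
strain = beta_m * (1-Vf) * dM = 0.32 * 0.69 * 0.027 = 0.0059616

0.0059616


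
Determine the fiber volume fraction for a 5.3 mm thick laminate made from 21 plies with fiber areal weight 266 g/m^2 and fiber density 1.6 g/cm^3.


Vf = n * FAW / (rho_f * h * 1000) = 21 * 266 / (1.6 * 5.3 * 1000) = 0.6587

0.6587


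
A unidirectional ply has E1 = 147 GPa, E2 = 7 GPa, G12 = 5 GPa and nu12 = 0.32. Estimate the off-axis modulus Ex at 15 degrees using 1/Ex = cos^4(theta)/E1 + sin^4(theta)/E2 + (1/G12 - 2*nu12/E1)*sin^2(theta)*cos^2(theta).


cos^4(15) = 0.870513, sin^4(15) = 0.004487, sin^2(15)*cos^2(15) = 0.0625
1/G12 - 2*nu12/E1 = 1/5 - 2*0.32/147 = 0.195646 GPa^-1
1/Ex = 0.870513/147 + 0.004487/7 + 0.195646*0.0625 = 0.0187908 GPa^-1
Ex = 53.22 GPa

53.22 GPa


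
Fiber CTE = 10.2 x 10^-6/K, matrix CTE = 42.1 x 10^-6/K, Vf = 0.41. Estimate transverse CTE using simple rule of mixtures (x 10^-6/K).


alpha_2 = alpha_f*Vf + alpha_m*(1-Vf) = 10.2*0.41 + 42.1*0.59 = 29.0 x 10^-6/K

29.0 x 10^-6/K


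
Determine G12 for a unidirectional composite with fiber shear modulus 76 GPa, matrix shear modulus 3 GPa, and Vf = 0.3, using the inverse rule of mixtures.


1/G12 = Vf/Gf + (1-Vf)/Gm = 0.3/76 + 0.7/3
G12 = 4.21 GPa

4.21 GPa


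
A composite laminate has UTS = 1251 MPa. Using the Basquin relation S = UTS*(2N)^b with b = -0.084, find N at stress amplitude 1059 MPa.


N = 0.5 * (S/UTS)^(1/b) = 0.5 * (1059/1251)^(1/-0.084) = 3.6342 cycles

3.6342 cycles


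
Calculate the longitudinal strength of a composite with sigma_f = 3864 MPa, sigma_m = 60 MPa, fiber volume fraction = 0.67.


sigma_1 = sigma_f*Vf + sigma_m*(1-Vf) = 3864*0.67 + 60*0.33 = 2608.7 MPa

2608.7 MPa


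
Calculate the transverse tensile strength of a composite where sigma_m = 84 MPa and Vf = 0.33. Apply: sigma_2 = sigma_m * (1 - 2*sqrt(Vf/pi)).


factor = 1 - 2*sqrt(0.33/pi) = 0.3518
sigma_2 = 84 * 0.3518 = 29.55 MPa

29.55 MPa


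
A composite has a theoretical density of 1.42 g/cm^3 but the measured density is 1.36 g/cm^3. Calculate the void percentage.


Void% = (rho_theo - rho_actual)/rho_theo * 100 = (1.42 - 1.36)/1.42 * 100 = 4.23%

4.23%


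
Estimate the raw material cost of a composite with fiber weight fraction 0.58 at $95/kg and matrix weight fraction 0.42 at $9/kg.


Cost = cost_f*Wf + cost_m*Wm = 95*0.58 + 9*0.42 = $58.88/kg

$58.88/kg


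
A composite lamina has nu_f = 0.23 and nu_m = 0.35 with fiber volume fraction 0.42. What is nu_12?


nu_12 = nu_f*Vf + nu_m*(1-Vf) = 0.23*0.42 + 0.35*0.58 = 0.2996

0.2996


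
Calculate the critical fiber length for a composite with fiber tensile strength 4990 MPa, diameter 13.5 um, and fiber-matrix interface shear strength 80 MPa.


Lc = sigma_f * d / (2 * tau_i) = 4990 * 13.5 / (2 * 80) = 421.0 um

421.0 um


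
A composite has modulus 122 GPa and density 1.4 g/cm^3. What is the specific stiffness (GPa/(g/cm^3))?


Specific stiffness = E/rho = 122/1.4 = 87.1 GPa/(g/cm^3)

87.1 GPa/(g/cm^3)


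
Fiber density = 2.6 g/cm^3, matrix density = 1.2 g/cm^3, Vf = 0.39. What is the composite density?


rho_c = rho_f*Vf + rho_m*(1-Vf) = 2.6*0.39 + 1.2*0.61 = 1.746 g/cm^3

1.746 g/cm^3


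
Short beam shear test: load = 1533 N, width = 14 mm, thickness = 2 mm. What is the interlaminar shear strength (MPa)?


ILSS = 3F/(4bh) = 3*1533/(4*14*2) = 41.06 MPa

41.06 MPa


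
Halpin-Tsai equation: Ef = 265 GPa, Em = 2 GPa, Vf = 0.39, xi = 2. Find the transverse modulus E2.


eta = (Ef/Em - 1)/(Ef/Em + xi) = (132.5 - 1)/(132.5 + 2) = 0.9777
E2 = Em*(1+xi*eta*Vf)/(1-eta*Vf) = 5.7 GPa

5.7 GPa


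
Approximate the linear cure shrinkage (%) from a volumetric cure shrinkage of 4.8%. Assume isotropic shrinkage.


Linear shrinkage ≈ vol_shrink/3 = 4.8/3 = 1.6%

1.6%


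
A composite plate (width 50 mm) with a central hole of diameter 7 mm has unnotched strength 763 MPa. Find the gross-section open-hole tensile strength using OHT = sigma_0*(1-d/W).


OHT = sigma_0*(1-d/W) = 763*(1-7/50) = 656.2 MPa

656.2 MPa


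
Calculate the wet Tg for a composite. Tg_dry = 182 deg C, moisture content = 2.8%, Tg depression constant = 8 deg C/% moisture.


Tg_wet = Tg_dry - k*moisture = 182 - 8*2.8 = 159.6 deg C

159.6 deg C


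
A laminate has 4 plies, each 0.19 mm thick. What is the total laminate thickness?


h = n * t_ply = 4 * 0.19 = 0.76 mm

0.76 mm


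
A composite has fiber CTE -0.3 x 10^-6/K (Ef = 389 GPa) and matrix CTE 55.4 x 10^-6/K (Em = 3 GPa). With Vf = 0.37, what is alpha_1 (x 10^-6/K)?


E1 = Ef*Vf + Em*(1-Vf) = 145.82
alpha_1 = (alpha_f*Ef*Vf + alpha_m*Em*(1-Vf))/E1 = 0.42 x 10^-6/K

0.42 x 10^-6/K


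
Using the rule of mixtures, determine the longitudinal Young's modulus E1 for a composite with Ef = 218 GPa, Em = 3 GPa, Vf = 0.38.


E1 = Ef*Vf + Em*(1-Vf) = 218*0.38 + 3*0.62 = 84.7 GPa

84.7 GPa


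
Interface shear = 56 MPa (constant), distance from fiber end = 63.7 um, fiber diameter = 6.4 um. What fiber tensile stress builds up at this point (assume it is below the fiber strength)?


Force balance: sigma_f * (pi*d^2/4) = tau * (pi*d) * x  ->  sigma_f = 4 * tau * x / d
sigma_f = 4 * 56 * 63.7 / 6.4 = 2229.5 MPa

2229.5 MPa


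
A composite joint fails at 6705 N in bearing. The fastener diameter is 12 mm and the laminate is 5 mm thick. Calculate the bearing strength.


sigma_br = F/(d*h) = 6705/(12*5) = 111.8 MPa

111.8 MPa


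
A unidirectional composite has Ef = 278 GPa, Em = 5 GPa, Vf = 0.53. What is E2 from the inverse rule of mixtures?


1/E2 = Vf/Ef + (1-Vf)/Em = 0.53/278 + 0.47/5
E2 = 10.43 GPa

10.43 GPa


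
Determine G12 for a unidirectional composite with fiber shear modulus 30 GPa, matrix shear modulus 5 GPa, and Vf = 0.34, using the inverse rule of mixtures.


1/G12 = Vf/Gf + (1-Vf)/Gm = 0.34/30 + 0.66/5
G12 = 6.98 GPa

6.98 GPa


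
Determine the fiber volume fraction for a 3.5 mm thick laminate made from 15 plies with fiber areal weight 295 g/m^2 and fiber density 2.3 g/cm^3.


Vf = n * FAW / (rho_f * h * 1000) = 15 * 295 / (2.3 * 3.5 * 1000) = 0.5497

0.5497


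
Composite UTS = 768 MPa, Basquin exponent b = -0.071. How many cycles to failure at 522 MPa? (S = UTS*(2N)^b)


N = 0.5 * (S/UTS)^(1/b) = 0.5 * (522/768)^(1/-0.071) = 115.0300 cycles

115.0300 cycles


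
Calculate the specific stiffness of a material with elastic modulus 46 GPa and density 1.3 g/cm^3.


Specific stiffness = E/rho = 46/1.3 = 35.4 GPa/(g/cm^3)

35.4 GPa/(g/cm^3)


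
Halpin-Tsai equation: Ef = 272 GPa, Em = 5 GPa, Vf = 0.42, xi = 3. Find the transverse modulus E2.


eta = (Ef/Em - 1)/(Ef/Em + xi) = (54.4 - 1)/(54.4 + 3) = 0.9303
E2 = Em*(1+xi*eta*Vf)/(1-eta*Vf) = 17.83 GPa

17.83 GPa


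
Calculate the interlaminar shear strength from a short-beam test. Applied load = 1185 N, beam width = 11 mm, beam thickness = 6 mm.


ILSS = 3F/(4bh) = 3*1185/(4*11*6) = 13.47 MPa

13.47 MPa


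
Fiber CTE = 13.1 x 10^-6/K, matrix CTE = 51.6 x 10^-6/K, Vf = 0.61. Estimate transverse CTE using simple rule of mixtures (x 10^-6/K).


alpha_2 = alpha_f*Vf + alpha_m*(1-Vf) = 13.1*0.61 + 51.6*0.39 = 28.1 x 10^-6/K

28.1 x 10^-6/K


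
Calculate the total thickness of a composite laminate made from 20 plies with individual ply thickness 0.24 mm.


h = n * t_ply = 20 * 0.24 = 4.8 mm

4.8 mm


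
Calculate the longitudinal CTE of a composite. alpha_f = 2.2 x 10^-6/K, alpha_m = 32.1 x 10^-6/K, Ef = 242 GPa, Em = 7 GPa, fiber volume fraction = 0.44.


E1 = Ef*Vf + Em*(1-Vf) = 110.4
alpha_1 = (alpha_f*Ef*Vf + alpha_m*Em*(1-Vf))/E1 = 3.26 x 10^-6/K

3.26 x 10^-6/K


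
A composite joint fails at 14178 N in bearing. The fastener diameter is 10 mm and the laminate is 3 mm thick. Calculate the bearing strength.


sigma_br = F/(d*h) = 14178/(10*3) = 472.6 MPa

472.6 MPa


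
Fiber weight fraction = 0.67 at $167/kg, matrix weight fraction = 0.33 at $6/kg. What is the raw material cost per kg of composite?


Cost = cost_f*Wf + cost_m*Wm = 167*0.67 + 6*0.33 = $113.87/kg

$113.87/kg


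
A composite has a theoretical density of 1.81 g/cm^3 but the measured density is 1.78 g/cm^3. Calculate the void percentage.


Void% = (rho_theo - rho_actual)/rho_theo * 100 = (1.81 - 1.78)/1.81 * 100 = 1.66%

1.66%


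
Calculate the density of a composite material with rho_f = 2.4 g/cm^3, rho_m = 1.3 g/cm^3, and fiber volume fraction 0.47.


rho_c = rho_f*Vf + rho_m*(1-Vf) = 2.4*0.47 + 1.3*0.53 = 1.817 g/cm^3

1.817 g/cm^3


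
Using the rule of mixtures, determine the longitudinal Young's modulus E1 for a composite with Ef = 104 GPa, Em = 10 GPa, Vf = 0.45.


E1 = Ef*Vf + Em*(1-Vf) = 104*0.45 + 10*0.55 = 52.3 GPa

52.3 GPa


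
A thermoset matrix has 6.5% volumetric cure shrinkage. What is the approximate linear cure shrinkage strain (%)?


Linear shrinkage ≈ vol_shrink/3 = 6.5/3 = 2.167%

2.167%


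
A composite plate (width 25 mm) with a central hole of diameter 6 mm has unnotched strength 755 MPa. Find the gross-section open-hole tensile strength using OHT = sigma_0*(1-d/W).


OHT = sigma_0*(1-d/W) = 755*(1-6/25) = 573.8 MPa

573.8 MPa


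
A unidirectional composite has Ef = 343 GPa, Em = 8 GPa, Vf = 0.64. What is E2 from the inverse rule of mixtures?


1/E2 = Vf/Ef + (1-Vf)/Em = 0.64/343 + 0.36/8
E2 = 21.34 GPa

21.34 GPa


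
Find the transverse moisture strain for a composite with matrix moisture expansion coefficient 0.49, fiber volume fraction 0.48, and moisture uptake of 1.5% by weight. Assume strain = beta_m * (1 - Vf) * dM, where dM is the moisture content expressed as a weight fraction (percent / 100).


dM = 1.5/100 = 0.015
strain = beta_m * (1-Vf) * dM = 0.49 * 0.52 * 0.015 = 0.003822

0.003822


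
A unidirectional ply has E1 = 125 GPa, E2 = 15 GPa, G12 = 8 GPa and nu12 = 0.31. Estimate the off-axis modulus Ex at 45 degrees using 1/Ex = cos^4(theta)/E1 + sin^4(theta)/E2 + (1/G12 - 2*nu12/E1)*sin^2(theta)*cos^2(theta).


cos^4(45) = 0.25, sin^4(45) = 0.25, sin^2(45)*cos^2(45) = 0.25
1/G12 - 2*nu12/E1 = 1/8 - 2*0.31/125 = 0.12004 GPa^-1
1/Ex = 0.25/125 + 0.25/15 + 0.12004*0.25 = 0.0486767 GPa^-1
Ex = 20.54 GPa

20.54 GPa


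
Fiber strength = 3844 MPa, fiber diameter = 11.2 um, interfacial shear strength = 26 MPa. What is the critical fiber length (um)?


Lc = sigma_f * d / (2 * tau_i) = 3844 * 11.2 / (2 * 26) = 827.9 um

827.9 um


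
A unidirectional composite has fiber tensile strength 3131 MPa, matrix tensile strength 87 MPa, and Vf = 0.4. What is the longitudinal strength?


sigma_1 = sigma_f*Vf + sigma_m*(1-Vf) = 3131*0.4 + 87*0.6 = 1304.6 MPa

1304.6 MPa


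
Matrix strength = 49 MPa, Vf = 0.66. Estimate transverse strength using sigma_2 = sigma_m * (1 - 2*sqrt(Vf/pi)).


factor = 1 - 2*sqrt(0.66/pi) = 0.0833
sigma_2 = 49 * 0.0833 = 4.08 MPa

4.08 MPa


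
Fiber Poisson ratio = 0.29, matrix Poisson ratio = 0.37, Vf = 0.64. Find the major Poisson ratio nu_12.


nu_12 = nu_f*Vf + nu_m*(1-Vf) = 0.29*0.64 + 0.37*0.36 = 0.3188

0.3188


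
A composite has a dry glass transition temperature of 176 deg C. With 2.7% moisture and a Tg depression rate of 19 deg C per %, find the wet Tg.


Tg_wet = Tg_dry - k*moisture = 176 - 19*2.7 = 124.7 deg C

124.7 deg C


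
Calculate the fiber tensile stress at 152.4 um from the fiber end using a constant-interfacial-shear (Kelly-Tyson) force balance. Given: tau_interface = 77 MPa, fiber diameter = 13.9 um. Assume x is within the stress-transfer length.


Force balance: sigma_f * (pi*d^2/4) = tau * (pi*d) * x  ->  sigma_f = 4 * tau * x / d
sigma_f = 4 * 77 * 152.4 / 13.9 = 3376.9 MPa

3376.9 MPa


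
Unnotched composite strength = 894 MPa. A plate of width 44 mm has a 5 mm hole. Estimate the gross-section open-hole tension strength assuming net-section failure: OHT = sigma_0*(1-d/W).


OHT = sigma_0*(1-d/W) = 894*(1-5/44) = 792.4 MPa

792.4 MPa


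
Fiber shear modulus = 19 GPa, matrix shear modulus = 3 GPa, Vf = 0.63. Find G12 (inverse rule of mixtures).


1/G12 = Vf/Gf + (1-Vf)/Gm = 0.63/19 + 0.37/3
G12 = 6.39 GPa

6.39 GPa


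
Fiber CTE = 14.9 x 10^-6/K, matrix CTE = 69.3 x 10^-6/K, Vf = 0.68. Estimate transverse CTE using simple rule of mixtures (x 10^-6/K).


alpha_2 = alpha_f*Vf + alpha_m*(1-Vf) = 14.9*0.68 + 69.3*0.32 = 32.3 x 10^-6/K

32.3 x 10^-6/K


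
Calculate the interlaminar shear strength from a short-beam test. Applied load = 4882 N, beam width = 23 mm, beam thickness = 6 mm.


ILSS = 3F/(4bh) = 3*4882/(4*23*6) = 26.53 MPa

26.53 MPa


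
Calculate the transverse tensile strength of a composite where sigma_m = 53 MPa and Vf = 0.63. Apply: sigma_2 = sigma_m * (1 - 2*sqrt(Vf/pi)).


factor = 1 - 2*sqrt(0.63/pi) = 0.1044
sigma_2 = 53 * 0.1044 = 5.53 MPa

5.53 MPa


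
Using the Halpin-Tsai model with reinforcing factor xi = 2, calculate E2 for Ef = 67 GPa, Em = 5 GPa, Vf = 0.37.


eta = (Ef/Em - 1)/(Ef/Em + xi) = (13.4 - 1)/(13.4 + 2) = 0.8052
E2 = Em*(1+xi*eta*Vf)/(1-eta*Vf) = 11.37 GPa

11.37 GPa


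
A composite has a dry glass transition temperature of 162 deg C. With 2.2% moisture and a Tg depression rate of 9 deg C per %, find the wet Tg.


Tg_wet = Tg_dry - k*moisture = 162 - 9*2.2 = 142.2 deg C

142.2 deg C


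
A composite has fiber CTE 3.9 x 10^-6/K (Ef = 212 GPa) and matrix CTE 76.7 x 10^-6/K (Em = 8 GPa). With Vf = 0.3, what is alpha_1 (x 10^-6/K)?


E1 = Ef*Vf + Em*(1-Vf) = 69.2
alpha_1 = (alpha_f*Ef*Vf + alpha_m*Em*(1-Vf))/E1 = 9.79 x 10^-6/K

9.79 x 10^-6/K


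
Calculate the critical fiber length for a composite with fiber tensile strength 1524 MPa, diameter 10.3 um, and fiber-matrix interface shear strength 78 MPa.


Lc = sigma_f * d / (2 * tau_i) = 1524 * 10.3 / (2 * 78) = 100.6 um

100.6 um


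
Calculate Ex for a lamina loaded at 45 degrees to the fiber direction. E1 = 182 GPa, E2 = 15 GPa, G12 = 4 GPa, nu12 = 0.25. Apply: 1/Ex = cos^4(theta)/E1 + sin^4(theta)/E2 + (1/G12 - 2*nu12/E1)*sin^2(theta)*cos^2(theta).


cos^4(45) = 0.25, sin^4(45) = 0.25, sin^2(45)*cos^2(45) = 0.25
1/G12 - 2*nu12/E1 = 1/4 - 2*0.25/182 = 0.247253 GPa^-1
1/Ex = 0.25/182 + 0.25/15 + 0.247253*0.25 = 0.0798535 GPa^-1
Ex = 12.52 GPa

12.52 GPa


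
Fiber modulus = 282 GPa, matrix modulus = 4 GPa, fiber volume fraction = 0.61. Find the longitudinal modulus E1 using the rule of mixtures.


E1 = Ef*Vf + Em*(1-Vf) = 282*0.61 + 4*0.39 = 173.58 GPa

173.58 GPa


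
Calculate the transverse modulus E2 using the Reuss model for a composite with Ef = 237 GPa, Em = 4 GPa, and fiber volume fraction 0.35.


1/E2 = Vf/Ef + (1-Vf)/Em = 0.35/237 + 0.65/4
E2 = 6.1 GPa

6.1 GPa


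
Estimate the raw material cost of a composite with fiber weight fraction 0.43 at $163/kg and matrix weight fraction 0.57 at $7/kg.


Cost = cost_f*Wf + cost_m*Wm = 163*0.43 + 7*0.57 = $74.08/kg

$74.08/kg


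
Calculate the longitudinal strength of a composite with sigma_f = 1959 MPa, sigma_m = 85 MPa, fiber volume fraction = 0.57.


sigma_1 = sigma_f*Vf + sigma_m*(1-Vf) = 1959*0.57 + 85*0.43 = 1153.2 MPa

1153.2 MPa


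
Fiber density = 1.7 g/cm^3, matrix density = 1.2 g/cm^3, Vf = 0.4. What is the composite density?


rho_c = rho_f*Vf + rho_m*(1-Vf) = 1.7*0.4 + 1.2*0.6 = 1.4 g/cm^3

1.4 g/cm^3


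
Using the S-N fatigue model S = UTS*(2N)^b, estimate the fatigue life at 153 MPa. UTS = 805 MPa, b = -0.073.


N = 0.5 * (S/UTS)^(1/b) = 0.5 * (153/805)^(1/-0.073) = 3.7767e+09 cycles

3.7767e+09 cycles


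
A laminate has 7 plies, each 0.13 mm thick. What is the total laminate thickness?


h = n * t_ply = 7 * 0.13 = 0.91 mm

0.91 mm


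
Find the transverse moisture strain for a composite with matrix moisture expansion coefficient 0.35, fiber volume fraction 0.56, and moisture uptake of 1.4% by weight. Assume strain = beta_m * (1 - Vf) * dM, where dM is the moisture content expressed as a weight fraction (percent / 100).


dM = 1.4/100 = 0.014
strain = beta_m * (1-Vf) * dM = 0.35 * 0.44 * 0.014 = 0.002156

0.002156


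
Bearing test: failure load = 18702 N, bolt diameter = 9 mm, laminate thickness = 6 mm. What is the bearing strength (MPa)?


sigma_br = F/(d*h) = 18702/(9*6) = 346.3 MPa

346.3 MPa


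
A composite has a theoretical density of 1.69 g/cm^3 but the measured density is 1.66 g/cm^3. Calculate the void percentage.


Void% = (rho_theo - rho_actual)/rho_theo * 100 = (1.69 - 1.66)/1.69 * 100 = 1.78%

1.78%
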